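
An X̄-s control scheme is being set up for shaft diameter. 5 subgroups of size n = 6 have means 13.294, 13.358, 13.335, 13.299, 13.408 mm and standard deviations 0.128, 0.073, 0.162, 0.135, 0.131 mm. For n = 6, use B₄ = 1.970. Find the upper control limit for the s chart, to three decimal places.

s̄ = (0.128 + 0.073 + 0.162 + 0.135 + 0.131) / 5 = 0.1258
UCL_s = B₄·s̄ = 1.970 × 0.1258 = 0.2478

0.248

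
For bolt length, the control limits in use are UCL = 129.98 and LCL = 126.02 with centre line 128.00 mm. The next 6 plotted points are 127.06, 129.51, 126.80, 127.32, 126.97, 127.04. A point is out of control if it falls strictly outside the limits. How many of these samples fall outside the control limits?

All 6 points lie within [126.02, 129.98].

0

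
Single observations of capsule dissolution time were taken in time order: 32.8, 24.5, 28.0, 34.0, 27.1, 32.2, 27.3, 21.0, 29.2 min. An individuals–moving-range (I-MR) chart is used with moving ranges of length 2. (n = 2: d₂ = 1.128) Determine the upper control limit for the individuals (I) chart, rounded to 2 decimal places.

X̄ = (32.8 + 24.5 + 28.0 + 34.0 + 27.1 + 32.2 + 27.3 + 21.0 + 29.2) / 9 = 28.4556
Moving ranges: 8.3, 3.5, 6.0, 6.9, 5.1, 4.9, 6.3, 8.2; M̄R̄ = 49.2000 / 8 = 6.1500
UCL = X̄ + 3·M̄R̄/d₂ = 28.4556 + 3 × 6.1500 / 1.128 = 44.8119

44.81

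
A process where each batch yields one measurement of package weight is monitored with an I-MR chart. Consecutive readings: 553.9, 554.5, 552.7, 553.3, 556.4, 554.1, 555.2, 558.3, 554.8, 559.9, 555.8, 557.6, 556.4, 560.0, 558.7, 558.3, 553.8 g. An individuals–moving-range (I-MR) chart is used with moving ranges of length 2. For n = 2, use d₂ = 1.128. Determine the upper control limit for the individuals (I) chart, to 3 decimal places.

562.433

X̄ = (553.9 + 554.5 + 552.7 + 553.3 + 556.4 + 554.1 + 555.2 + 558.3 + 554.8 + 559.9 + 555.8 + 557.6 + 556.4 + 560.0 + 558.7 + 558.3 + 553.8) / 17 = 556.1000
Moving ranges: 0.6, 1.8, 0.6, 3.1, 2.3, 1.1, 3.1, 3.5, 5.1, 4.1, 1.8, 1.2, 3.6, 1.3, 0.4, 4.5; M̄R̄ = 38.1000 / 16 = 2.3813
UCL = X̄ + 3·M̄R̄/d₂ = 556.1000 + 3 × 2.3813 / 1.128 = 562.4331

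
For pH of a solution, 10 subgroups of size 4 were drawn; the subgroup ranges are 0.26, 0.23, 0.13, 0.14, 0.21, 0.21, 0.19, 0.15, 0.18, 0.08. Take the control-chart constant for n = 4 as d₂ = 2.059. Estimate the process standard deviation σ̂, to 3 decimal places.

R̄ = (0.26 + 0.23 + 0.13 + 0.14 + 0.21 + 0.21 + 0.19 + 0.15 + 0.18 + 0.08) / 10 = 0.1780
σ̂ = R̄ / d₂ = 0.1780 / 2.059 = 0.0864

0.086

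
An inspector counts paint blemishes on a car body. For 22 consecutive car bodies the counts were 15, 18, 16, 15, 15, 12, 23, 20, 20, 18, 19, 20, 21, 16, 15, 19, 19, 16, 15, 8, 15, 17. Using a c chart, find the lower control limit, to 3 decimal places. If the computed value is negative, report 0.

c̄ = (15 + 18 + 16 + 15 + 15 + 12 + 23 + 20 + 20 + 18 + 19 + 20 + 21 + 16 + 15 + 19 + 19 + 16 + 15 + 8 + 15 + 17) / 22 = 372 / 22 = 16.9091
LCL = c̄ − 3√c̄ = 16.9091 − 3 × 4.1121 = 4.5729

4.573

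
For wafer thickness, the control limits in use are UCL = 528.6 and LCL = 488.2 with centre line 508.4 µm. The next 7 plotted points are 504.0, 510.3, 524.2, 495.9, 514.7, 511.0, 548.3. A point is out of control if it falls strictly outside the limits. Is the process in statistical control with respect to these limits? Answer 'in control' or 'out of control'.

out of control

Compare each point to [488.2, 528.6]: sample 7 = 548.3 > UCL.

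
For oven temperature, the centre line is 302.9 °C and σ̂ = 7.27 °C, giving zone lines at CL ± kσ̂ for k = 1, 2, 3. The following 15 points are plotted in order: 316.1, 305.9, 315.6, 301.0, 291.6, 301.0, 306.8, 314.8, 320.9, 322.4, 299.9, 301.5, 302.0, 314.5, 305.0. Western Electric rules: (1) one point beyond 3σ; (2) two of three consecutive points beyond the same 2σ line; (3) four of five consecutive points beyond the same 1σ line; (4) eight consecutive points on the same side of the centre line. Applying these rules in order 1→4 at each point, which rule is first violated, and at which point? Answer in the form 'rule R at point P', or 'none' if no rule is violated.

rule 2 at point 10

Zone of each point (C = within 1σ̂, B = 1σ̂–2σ̂, A = 2σ̂–3σ̂, * = beyond 3σ̂; sign = side of CL): 1:+B, 2:+C, 3:+B, 4:-C, 5:-B, 6:-C, 7:+C, 8:+B, 9:+A, 10:+A, 11:-C, 12:-C, 13:-C, 14:+B, 15:+C
Rule 2 (two of three consecutive points beyond the same 2σ limit) is satisfied at point 10.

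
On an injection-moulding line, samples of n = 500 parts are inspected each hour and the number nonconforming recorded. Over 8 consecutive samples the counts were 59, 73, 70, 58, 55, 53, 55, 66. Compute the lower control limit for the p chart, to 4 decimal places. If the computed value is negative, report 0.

p̄ = Σdᵢ / (k·n) = 489 / (8 × 500) = 0.12225
LCL = p̄ − 3·√(p̄(1−p̄)/n) = 0.12225 − 3 × 0.01465 = 0.07830

0.0783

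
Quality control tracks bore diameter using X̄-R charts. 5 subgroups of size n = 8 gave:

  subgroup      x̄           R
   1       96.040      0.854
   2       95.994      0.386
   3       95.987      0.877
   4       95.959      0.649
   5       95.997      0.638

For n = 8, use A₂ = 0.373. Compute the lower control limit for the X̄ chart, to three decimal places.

X̄̄ = (96.040 + 95.994 + 95.987 + 95.959 + 95.997) / 5 = 479.9770 / 5 = 95.9954
R̄ = (0.854 + 0.386 + 0.877 + 0.649 + 0.638) / 5 = 3.4040 / 5 = 0.6808
LCL = X̄̄ − A₂·R̄ = 95.9954 − 0.373 × 0.6808 = 95.7415

95.741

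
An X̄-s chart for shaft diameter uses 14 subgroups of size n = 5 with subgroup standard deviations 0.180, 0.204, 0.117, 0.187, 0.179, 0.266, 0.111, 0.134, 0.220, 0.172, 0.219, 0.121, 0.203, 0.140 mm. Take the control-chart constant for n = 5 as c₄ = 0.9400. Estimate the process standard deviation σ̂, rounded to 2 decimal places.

s̄ = (0.180 + 0.204 + 0.117 + 0.187 + 0.179 + 0.266 + 0.111 + 0.134 + 0.220 + 0.172 + 0.219 + 0.121 + 0.203 + 0.140) / 14 = 0.1752
σ̂ = s̄ / c₄ = 0.1752 / 0.9400 = 0.1864

0.19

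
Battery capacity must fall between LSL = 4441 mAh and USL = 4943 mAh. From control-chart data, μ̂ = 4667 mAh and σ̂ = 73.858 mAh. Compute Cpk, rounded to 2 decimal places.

Cpu = (USL − μ̂) / (3σ̂) = (4943 − 4667) / (3 × 73.858) = 1.2456; Cpl = (μ̂ − LSL) / (3σ̂) = (4667 − 4441) / (3 × 73.858) = 1.0200; Cpk = min(Cpu, Cpl) = 1.0200

1.02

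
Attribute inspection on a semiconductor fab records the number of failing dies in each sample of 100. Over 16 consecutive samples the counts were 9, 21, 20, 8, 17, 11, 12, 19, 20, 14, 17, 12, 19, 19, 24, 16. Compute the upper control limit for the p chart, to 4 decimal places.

0.2716

p̄ = Σdᵢ / (k·n) = 258 / (16 × 100) = 0.16125
UCL = p̄ + 3·√(p̄(1−p̄)/n) = 0.16125 + 3 × √(0.16125×0.83875/100) = 0.16125 + 3 × 0.03678 = 0.27158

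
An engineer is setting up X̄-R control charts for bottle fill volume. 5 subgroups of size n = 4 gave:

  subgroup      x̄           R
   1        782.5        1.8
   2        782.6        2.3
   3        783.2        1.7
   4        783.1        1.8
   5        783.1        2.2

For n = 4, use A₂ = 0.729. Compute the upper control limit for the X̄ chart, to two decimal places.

784.33

X̄̄ = (782.5 + 782.6 + 783.2 + 783.1 + 783.1) / 5 = 3914.5000 / 5 = 782.9000
R̄ = (1.8 + 2.3 + 1.7 + 1.8 + 2.2) / 5 = 9.8000 / 5 = 1.9600
UCL = X̄̄ + A₂·R̄ = 782.9000 + 0.729 × 1.9600 = 784.3288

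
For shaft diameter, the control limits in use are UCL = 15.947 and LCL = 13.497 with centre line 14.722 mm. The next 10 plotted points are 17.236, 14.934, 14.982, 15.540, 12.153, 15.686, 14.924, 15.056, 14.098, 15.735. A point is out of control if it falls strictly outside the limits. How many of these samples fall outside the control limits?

2

Compare each point to [13.497, 15.947]: sample 1 = 17.236 > UCL; sample 5 = 12.153 < LCL.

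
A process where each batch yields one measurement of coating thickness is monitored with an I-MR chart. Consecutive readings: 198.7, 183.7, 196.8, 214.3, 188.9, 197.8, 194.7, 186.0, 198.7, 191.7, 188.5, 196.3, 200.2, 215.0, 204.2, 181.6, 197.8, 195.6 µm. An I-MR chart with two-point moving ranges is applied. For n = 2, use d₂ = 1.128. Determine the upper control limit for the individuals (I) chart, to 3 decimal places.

X̄ = (198.7 + 183.7 + 196.8 + 214.3 + 188.9 + 197.8 + 194.7 + 186.0 + 198.7 + 191.7 + 188.5 + 196.3 + 200.2 + 215.0 + 204.2 + 181.6 + 197.8 + 195.6) / 18 = 196.1389
Moving ranges: 15.0, 13.1, 17.5, 25.4, 8.9, 3.1, 8.7, 12.7, 7.0, 3.2, 7.8, 3.9, 14.8, 10.8, 22.6, 16.2, 2.2; M̄R̄ = 192.9000 / 17 = 11.3471
UCL = X̄ + 3·M̄R̄/d₂ = 196.1389 + 3 × 11.3471 / 1.128 = 226.3172

226.317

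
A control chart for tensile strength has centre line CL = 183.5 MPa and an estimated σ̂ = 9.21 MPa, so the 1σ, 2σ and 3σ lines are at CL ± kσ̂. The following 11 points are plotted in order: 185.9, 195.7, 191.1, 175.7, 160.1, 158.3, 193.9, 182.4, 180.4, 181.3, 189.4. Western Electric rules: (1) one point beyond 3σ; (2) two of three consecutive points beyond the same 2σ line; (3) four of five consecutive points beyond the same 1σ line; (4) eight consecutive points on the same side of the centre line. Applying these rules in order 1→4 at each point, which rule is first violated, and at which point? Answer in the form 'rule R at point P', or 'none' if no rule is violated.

rule 2 at point 6

Zone of each point (C = within 1σ̂, B = 1σ̂–2σ̂, A = 2σ̂–3σ̂, * = beyond 3σ̂; sign = side of CL): 1:+C, 2:+B, 3:+C, 4:-C, 5:-A, 6:-A, 7:+B, 8:-C, 9:-C, 10:-C, 11:+C
Rule 2 (two of three consecutive points beyond the same 2σ limit) is satisfied at point 6.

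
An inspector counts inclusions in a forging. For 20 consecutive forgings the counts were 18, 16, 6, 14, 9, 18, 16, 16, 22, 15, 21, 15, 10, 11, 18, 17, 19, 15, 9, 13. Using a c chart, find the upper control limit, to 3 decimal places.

26.480

c̄ = (18 + 16 + 6 + 14 + 9 + 18 + 16 + 16 + 22 + 15 + 21 + 15 + 10 + 11 + 18 + 17 + 19 + 15 + 9 + 13) / 20 = 298 / 20 = 14.9000
UCL = c̄ + 3√c̄ = 14.9000 + 3 × √14.9000 = 14.9000 + 3 × 3.8601 = 26.4802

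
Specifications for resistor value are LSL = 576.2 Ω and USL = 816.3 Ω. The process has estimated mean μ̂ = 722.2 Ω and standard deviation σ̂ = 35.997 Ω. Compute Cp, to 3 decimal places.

1.112

Cp = (USL − LSL) / (6σ̂) = (816.3 − 576.2) / (6 × 35.997) = 240.1000 / 215.9820 = 1.1117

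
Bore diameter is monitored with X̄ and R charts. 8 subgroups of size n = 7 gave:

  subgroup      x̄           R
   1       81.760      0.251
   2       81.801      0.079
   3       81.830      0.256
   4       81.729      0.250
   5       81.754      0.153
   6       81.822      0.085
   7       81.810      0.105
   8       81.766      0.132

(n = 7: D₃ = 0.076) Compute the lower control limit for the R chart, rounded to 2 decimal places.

0.01

R̄ = (0.251 + 0.079 + 0.256 + 0.250 + 0.153 + 0.085 + 0.105 + 0.132) / 8 = 1.3110 / 8 = 0.1639
LCL_R = D₃·R̄ = 0.076 × 0.1639 = 0.0125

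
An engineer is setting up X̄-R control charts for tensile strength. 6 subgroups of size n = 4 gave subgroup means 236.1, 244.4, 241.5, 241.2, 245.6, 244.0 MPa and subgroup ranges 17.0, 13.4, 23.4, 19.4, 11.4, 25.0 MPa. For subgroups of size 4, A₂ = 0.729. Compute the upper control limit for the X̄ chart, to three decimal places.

255.450

X̄̄ = (236.1 + 244.4 + 241.5 + 241.2 + 245.6 + 244.0) / 6 = 1452.8000 / 6 = 242.1333
R̄ = (17.0 + 13.4 + 23.4 + 19.4 + 11.4 + 25.0) / 6 = 109.6000 / 6 = 18.2667
UCL = X̄̄ + A₂·R̄ = 242.1333 + 0.729 × 18.2667 = 255.4497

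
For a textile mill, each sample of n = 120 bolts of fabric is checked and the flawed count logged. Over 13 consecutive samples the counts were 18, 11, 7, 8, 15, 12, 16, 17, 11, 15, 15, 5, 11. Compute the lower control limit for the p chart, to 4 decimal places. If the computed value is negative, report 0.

0.0199

p̄ = Σdᵢ / (k·n) = 161 / (13 × 120) = 0.10321
LCL = p̄ − 3·√(p̄(1−p̄)/n) = 0.10321 − 3 × 0.02777 = 0.01989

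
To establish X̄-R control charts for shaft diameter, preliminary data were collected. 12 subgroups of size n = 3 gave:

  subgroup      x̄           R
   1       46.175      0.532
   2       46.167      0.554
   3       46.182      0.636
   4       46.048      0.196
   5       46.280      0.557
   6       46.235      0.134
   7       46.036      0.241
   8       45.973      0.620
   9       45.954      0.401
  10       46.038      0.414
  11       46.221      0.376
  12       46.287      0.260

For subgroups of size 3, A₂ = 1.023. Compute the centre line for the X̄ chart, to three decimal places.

46.133

X̄̄ = (46.175 + 46.167 + 46.182 + 46.048 + 46.280 + 46.235 + 46.036 + 45.973 + 45.954 + 46.038 + 46.221 + 46.287) / 12 = 553.5960 / 12 = 46.1330
CL = X̄̄ = 46.1330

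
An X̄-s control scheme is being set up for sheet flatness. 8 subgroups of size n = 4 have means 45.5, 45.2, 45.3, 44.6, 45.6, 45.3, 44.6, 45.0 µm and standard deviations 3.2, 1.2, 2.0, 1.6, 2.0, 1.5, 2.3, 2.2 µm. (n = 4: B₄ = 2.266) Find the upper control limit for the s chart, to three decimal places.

s̄ = (3.2 + 1.2 + 2.0 + 1.6 + 2.0 + 1.5 + 2.3 + 2.2) / 8 = 2.0000
UCL_s = B₄·s̄ = 2.266 × 2.0000 = 4.5320

4.532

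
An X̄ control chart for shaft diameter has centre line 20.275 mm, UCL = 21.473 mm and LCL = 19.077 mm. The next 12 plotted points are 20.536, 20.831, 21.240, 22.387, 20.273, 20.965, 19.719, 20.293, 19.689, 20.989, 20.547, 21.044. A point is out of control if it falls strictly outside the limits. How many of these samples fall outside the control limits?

Compare each point to [19.077, 21.473]: sample 4 = 22.387 > UCL.

1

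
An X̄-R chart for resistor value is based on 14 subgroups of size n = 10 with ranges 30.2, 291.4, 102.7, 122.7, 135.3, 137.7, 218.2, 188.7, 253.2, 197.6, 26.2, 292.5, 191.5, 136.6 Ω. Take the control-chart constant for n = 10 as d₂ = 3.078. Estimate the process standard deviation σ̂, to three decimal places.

53.943

R̄ = (30.2 + 291.4 + 102.7 + 122.7 + 135.3 + 137.7 + 218.2 + 188.7 + 253.2 + 197.6 + 26.2 + 292.5 + 191.5 + 136.6) / 14 = 166.0357
σ̂ = R̄ / d₂ = 166.0357 / 3.078 = 53.9427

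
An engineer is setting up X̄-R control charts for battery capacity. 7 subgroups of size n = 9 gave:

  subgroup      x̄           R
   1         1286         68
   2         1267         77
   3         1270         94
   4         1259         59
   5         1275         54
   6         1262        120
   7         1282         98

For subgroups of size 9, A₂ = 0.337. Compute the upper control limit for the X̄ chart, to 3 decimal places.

X̄̄ = (1286 + 1267 + 1270 + 1259 + 1275 + 1262 + 1282) / 7 = 8901.0000 / 7 = 1271.5714
R̄ = (68 + 77 + 94 + 59 + 54 + 120 + 98) / 7 = 570.0000 / 7 = 81.4286
UCL = X̄̄ + A₂·R̄ = 1271.5714 + 0.337 × 81.4286 = 1299.0129

1299.013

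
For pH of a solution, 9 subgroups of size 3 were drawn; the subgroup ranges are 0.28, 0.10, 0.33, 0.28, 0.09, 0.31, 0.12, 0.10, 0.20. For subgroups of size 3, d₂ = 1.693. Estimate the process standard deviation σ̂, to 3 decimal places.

0.119

R̄ = (0.28 + 0.10 + 0.33 + 0.28 + 0.09 + 0.31 + 0.12 + 0.10 + 0.20) / 9 = 0.2011
σ̂ = R̄ / d₂ = 0.2011 / 1.693 = 0.1188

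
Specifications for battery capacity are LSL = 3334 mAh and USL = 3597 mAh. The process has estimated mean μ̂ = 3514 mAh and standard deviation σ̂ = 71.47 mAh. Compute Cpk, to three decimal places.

0.387

Cpu = (USL − μ̂) / (3σ̂) = (3597 − 3514) / (3 × 71.47) = 0.3871; Cpl = (μ̂ − LSL) / (3σ̂) = (3514 − 3334) / (3 × 71.47) = 0.8395; Cpk = min(Cpu, Cpl) = 0.3871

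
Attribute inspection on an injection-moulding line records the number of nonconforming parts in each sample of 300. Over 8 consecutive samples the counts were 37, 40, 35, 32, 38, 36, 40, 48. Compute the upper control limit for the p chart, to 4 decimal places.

0.1853

p̄ = Σdᵢ / (k·n) = 306 / (8 × 300) = 0.12750
UCL = p̄ + 3·√(p̄(1−p̄)/n) = 0.12750 + 3 × √(0.12750×0.87250/300) = 0.12750 + 3 × 0.01926 = 0.18527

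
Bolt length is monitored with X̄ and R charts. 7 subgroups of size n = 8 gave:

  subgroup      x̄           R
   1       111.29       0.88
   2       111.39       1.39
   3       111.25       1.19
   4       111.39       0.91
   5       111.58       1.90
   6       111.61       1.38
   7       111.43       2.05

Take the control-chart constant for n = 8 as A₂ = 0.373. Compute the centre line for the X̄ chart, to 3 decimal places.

X̄̄ = (111.29 + 111.39 + 111.25 + 111.39 + 111.58 + 111.61 + 111.43) / 7 = 779.9400 / 7 = 111.4200
CL = X̄̄ = 111.4200

111.420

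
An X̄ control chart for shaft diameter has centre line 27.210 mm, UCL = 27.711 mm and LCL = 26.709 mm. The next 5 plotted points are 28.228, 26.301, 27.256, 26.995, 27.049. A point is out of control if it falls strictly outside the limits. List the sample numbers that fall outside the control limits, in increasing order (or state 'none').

Compare each point to [26.709, 27.711]: sample 1 = 28.228 > UCL; sample 2 = 26.301 < LCL.

1, 2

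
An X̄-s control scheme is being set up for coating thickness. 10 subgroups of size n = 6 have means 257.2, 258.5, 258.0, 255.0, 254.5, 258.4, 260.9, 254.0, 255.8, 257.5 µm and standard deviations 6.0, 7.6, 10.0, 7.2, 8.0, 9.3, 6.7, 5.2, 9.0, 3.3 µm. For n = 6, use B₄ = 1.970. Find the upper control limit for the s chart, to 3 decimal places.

14.243

s̄ = (6.0 + 7.6 + 10.0 + 7.2 + 8.0 + 9.3 + 6.7 + 5.2 + 9.0 + 3.3) / 10 = 7.2300
UCL_s = B₄·s̄ = 1.970 × 7.2300 = 14.2431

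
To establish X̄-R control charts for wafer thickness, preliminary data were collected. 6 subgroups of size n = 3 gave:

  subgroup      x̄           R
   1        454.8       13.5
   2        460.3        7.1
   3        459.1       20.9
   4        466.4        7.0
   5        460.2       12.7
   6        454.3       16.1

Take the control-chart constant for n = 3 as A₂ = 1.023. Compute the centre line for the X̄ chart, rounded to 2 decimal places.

459.18

X̄̄ = (454.8 + 460.3 + 459.1 + 466.4 + 460.2 + 454.3) / 6 = 2755.1000 / 6 = 459.1833
CL = X̄̄ = 459.1833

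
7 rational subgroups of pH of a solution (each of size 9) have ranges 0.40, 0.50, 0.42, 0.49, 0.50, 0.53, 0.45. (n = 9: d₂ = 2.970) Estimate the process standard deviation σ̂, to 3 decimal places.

R̄ = (0.40 + 0.50 + 0.42 + 0.49 + 0.50 + 0.53 + 0.45) / 7 = 0.4700
σ̂ = R̄ / d₂ = 0.4700 / 2.970 = 0.1582

0.158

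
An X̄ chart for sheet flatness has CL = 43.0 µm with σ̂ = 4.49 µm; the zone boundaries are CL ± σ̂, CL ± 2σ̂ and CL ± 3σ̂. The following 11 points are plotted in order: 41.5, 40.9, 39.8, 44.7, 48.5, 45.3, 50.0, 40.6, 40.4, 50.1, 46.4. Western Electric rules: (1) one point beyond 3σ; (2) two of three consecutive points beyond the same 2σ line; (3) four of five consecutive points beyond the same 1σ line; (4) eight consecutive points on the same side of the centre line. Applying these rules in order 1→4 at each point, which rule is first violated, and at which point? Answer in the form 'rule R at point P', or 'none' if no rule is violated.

Zone of each point (C = within 1σ̂, B = 1σ̂–2σ̂, A = 2σ̂–3σ̂, * = beyond 3σ̂; sign = side of CL): 1:-C, 2:-C, 3:-C, 4:+C, 5:+B, 6:+C, 7:+B, 8:-C, 9:-C, 10:+B, 11:+C
No rule fires across all 11 points.

none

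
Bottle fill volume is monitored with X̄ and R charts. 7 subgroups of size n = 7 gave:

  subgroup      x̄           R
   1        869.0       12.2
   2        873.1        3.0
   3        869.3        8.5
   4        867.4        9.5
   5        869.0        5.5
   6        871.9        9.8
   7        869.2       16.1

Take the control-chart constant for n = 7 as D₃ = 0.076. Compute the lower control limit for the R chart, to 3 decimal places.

R̄ = (12.2 + 3.0 + 8.5 + 9.5 + 5.5 + 9.8 + 16.1) / 7 = 64.6000 / 7 = 9.2286
LCL_R = D₃·R̄ = 0.076 × 9.2286 = 0.7014

0.701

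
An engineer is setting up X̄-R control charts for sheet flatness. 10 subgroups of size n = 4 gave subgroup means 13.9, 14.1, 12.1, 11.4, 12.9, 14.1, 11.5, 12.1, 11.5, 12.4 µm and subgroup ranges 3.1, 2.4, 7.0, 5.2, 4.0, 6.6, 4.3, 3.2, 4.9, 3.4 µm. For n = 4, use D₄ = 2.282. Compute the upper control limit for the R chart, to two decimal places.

10.06

R̄ = (3.1 + 2.4 + 7.0 + 5.2 + 4.0 + 6.6 + 4.3 + 3.2 + 4.9 + 3.4) / 10 = 44.1000 / 10 = 4.4100
UCL_R = D₄·R̄ = 2.282 × 4.4100 = 10.0636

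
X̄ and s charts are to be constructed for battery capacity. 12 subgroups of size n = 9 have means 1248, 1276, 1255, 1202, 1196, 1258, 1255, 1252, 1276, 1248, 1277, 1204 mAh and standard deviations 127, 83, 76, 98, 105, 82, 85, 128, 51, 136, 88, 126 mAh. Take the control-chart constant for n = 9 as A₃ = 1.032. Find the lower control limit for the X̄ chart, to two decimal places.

1143.67

X̄̄ = (1248 + 1276 + 1255 + 1202 + 1196 + 1258 + 1255 + 1252 + 1276 + 1248 + 1277 + 1204) / 12 = 1245.5833
s̄ = (127 + 83 + 76 + 98 + 105 + 82 + 85 + 128 + 51 + 136 + 88 + 126) / 12 = 98.7500
LCL = X̄̄ − A₃·s̄ = 1245.5833 − 1.032 × 98.7500 = 1143.6733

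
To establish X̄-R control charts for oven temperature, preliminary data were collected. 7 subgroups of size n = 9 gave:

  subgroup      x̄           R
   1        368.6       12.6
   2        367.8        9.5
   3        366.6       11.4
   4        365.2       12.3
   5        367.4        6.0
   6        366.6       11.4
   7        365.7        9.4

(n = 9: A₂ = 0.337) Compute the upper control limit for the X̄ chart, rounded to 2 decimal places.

370.34

X̄̄ = (368.6 + 367.8 + 366.6 + 365.2 + 367.4 + 366.6 + 365.7) / 7 = 2567.9000 / 7 = 366.8429
R̄ = (12.6 + 9.5 + 11.4 + 12.3 + 6.0 + 11.4 + 9.4) / 7 = 72.6000 / 7 = 10.3714
UCL = X̄̄ + A₂·R̄ = 366.8429 + 0.337 × 10.3714 = 370.3380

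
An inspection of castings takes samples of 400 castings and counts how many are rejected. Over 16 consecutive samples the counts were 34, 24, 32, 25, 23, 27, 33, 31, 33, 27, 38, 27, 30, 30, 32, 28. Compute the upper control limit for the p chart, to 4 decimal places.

p̄ = Σdᵢ / (k·n) = 474 / (16 × 400) = 0.07406
UCL = p̄ + 3·√(p̄(1−p̄)/n) = 0.07406 + 3 × √(0.07406×0.92594/400) = 0.07406 + 3 × 0.01309 = 0.11334

0.1133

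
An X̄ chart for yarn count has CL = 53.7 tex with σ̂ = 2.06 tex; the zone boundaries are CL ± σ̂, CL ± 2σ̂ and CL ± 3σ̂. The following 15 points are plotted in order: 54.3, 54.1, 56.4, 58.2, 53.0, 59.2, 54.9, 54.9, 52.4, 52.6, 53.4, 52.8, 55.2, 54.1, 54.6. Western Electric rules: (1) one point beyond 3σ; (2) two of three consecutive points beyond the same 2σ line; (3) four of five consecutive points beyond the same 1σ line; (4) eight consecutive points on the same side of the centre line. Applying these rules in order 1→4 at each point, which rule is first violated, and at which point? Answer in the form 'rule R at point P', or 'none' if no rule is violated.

rule 2 at point 6

Zone of each point (C = within 1σ̂, B = 1σ̂–2σ̂, A = 2σ̂–3σ̂, * = beyond 3σ̂; sign = side of CL): 1:+C, 2:+C, 3:+B, 4:+A, 5:-C, 6:+A, 7:+C, 8:+C, 9:-C, 10:-C, 11:-C, 12:-C, 13:+C, 14:+C, 15:+C
Rule 2 (two of three consecutive points beyond the same 2σ limit) is satisfied at point 6.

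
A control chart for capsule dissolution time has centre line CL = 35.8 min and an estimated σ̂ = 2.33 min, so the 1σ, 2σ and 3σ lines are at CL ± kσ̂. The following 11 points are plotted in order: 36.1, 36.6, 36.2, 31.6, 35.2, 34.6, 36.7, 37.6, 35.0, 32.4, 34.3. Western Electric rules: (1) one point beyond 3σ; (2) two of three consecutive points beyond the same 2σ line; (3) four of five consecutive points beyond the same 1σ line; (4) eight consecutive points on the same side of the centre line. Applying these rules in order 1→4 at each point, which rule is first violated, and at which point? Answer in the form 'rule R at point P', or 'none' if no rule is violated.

Zone of each point (C = within 1σ̂, B = 1σ̂–2σ̂, A = 2σ̂–3σ̂, * = beyond 3σ̂; sign = side of CL): 1:+C, 2:+C, 3:+C, 4:-B, 5:-C, 6:-C, 7:+C, 8:+C, 9:-C, 10:-B, 11:-C
No rule fires across all 11 points.

none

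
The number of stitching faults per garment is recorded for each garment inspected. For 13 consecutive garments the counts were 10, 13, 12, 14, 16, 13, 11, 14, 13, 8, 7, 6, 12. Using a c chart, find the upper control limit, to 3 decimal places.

21.618

c̄ = (10 + 13 + 12 + 14 + 16 + 13 + 11 + 14 + 13 + 8 + 7 + 6 + 12) / 13 = 149 / 13 = 11.4615
UCL = c̄ + 3√c̄ = 11.4615 + 3 × √11.4615 = 11.4615 + 3 × 3.3855 = 21.6180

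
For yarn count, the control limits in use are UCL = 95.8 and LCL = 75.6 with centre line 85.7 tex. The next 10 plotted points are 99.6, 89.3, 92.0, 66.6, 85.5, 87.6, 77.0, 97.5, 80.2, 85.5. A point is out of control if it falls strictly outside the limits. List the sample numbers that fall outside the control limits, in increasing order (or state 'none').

Compare each point to [75.6, 95.8]: sample 1 = 99.6 > UCL; sample 4 = 66.6 < LCL; sample 8 = 97.5 > UCL.

1, 4, 8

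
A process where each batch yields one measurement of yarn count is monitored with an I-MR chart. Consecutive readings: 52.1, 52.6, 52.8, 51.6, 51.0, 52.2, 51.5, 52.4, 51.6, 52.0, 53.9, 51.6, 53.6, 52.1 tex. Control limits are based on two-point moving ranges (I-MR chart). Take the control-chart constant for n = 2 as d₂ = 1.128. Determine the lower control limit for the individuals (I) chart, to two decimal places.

49.31

X̄ = (52.1 + 52.6 + 52.8 + 51.6 + 51.0 + 52.2 + 51.5 + 52.4 + 51.6 + 52.0 + 53.9 + 51.6 + 53.6 + 52.1) / 14 = 52.2143
Moving ranges: 0.5, 0.2, 1.2, 0.6, 1.2, 0.7, 0.9, 0.8, 0.4, 1.9, 2.3, 2.0, 1.5; M̄R̄ = 14.2000 / 13 = 1.0923
LCL = X̄ − 3·M̄R̄/d₂ = 52.2143 − 3 × 1.0923 / 1.128 = 49.3092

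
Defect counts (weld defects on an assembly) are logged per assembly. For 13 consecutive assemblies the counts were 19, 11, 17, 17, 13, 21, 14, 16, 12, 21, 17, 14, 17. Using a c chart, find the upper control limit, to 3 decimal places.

c̄ = (19 + 11 + 17 + 17 + 13 + 21 + 14 + 16 + 12 + 21 + 17 + 14 + 17) / 13 = 209 / 13 = 16.0769
UCL = c̄ + 3√c̄ = 16.0769 + 3 × √16.0769 = 16.0769 + 3 × 4.0096 = 28.1057

28.106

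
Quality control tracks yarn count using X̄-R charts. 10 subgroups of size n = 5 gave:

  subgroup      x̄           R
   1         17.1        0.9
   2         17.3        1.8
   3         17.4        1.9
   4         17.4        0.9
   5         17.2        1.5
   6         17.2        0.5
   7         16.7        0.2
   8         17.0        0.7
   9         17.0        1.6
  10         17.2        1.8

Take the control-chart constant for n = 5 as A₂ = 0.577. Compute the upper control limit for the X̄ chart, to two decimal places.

X̄̄ = (17.1 + 17.3 + 17.4 + 17.4 + 17.2 + 17.2 + 16.7 + 17.0 + 17.0 + 17.2) / 10 = 171.5000 / 10 = 17.1500
R̄ = (0.9 + 1.8 + 1.9 + 0.9 + 1.5 + 0.5 + 0.2 + 0.7 + 1.6 + 1.8) / 10 = 11.8000 / 10 = 1.1800
UCL = X̄̄ + A₂·R̄ = 17.1500 + 0.577 × 1.1800 = 17.8309

17.83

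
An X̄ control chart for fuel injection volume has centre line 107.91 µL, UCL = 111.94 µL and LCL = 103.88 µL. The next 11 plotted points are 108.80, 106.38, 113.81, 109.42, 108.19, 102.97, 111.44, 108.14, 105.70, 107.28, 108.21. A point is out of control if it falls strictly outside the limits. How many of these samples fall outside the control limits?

2

Compare each point to [103.88, 111.94]: sample 3 = 113.81 > UCL; sample 6 = 102.97 < LCL.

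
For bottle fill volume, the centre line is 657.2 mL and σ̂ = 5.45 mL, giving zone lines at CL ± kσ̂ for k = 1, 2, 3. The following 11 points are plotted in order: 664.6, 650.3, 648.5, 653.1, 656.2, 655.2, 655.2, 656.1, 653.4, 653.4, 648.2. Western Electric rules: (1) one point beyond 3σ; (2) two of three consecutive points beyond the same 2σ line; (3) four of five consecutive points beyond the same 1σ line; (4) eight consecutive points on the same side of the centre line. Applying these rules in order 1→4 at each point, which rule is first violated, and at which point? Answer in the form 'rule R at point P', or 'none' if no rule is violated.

rule 4 at point 9

Zone of each point (C = within 1σ̂, B = 1σ̂–2σ̂, A = 2σ̂–3σ̂, * = beyond 3σ̂; sign = side of CL): 1:+B, 2:-B, 3:-B, 4:-C, 5:-C, 6:-C, 7:-C, 8:-C, 9:-C, 10:-C, 11:-B
Rule 4 (eight consecutive points on the same side of the centre line) is satisfied at point 9.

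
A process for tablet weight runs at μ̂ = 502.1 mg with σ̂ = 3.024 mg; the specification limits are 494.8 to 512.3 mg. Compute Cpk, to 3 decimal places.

0.805

Cpu = (USL − μ̂) / (3σ̂) = (512.3 − 502.1) / (3 × 3.024) = 1.1243; Cpl = (μ̂ − LSL) / (3σ̂) = (502.1 − 494.8) / (3 × 3.024) = 0.8047; Cpk = min(Cpu, Cpl) = 0.8047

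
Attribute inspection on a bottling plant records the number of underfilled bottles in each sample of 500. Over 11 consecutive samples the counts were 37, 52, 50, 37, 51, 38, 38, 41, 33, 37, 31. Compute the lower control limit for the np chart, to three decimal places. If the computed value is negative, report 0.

22.162

p̄ = Σdᵢ / (k·n) = 445 / (11 × 500) = 0.08091
LCL = np̄ − 3·√(np̄(1−p̄)) = 40.4545 − 3 × 6.0977 = 22.1616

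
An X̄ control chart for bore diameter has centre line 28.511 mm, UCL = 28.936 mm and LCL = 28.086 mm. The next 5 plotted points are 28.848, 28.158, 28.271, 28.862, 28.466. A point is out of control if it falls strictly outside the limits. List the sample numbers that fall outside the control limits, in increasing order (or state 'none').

none

All 5 points lie within [28.086, 28.936].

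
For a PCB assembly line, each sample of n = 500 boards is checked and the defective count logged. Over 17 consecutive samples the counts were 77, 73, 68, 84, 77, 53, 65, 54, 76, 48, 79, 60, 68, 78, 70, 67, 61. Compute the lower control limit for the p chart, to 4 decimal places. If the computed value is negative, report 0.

0.0902

p̄ = Σdᵢ / (k·n) = 1158 / (17 × 500) = 0.13624
LCL = p̄ − 3·√(p̄(1−p̄)/n) = 0.13624 − 3 × 0.01534 = 0.09021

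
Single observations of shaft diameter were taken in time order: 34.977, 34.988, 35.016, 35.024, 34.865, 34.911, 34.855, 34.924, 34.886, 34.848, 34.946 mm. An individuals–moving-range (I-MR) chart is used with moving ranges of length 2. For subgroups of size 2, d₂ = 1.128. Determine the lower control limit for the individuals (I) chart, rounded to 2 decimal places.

34.78

X̄ = (34.977 + 34.988 + 35.016 + 35.024 + 34.865 + 34.911 + 34.855 + 34.924 + 34.886 + 34.848 + 34.946) / 11 = 34.9309
Moving ranges: 0.011, 0.028, 0.008, 0.159, 0.046, 0.056, 0.069, 0.038, 0.038, 0.098; M̄R̄ = 0.5510 / 10 = 0.0551
LCL = X̄ − 3·M̄R̄/d₂ = 34.9309 − 3 × 0.0551 / 1.128 = 34.7844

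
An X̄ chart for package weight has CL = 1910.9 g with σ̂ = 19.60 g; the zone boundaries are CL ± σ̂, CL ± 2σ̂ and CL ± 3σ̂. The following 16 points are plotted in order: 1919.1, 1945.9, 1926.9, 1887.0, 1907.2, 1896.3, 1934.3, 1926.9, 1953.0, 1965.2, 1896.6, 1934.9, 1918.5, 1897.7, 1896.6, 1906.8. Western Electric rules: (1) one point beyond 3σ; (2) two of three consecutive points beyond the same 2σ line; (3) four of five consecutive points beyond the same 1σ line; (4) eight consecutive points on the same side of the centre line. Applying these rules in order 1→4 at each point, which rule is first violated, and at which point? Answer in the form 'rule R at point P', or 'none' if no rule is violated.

Zone of each point (C = within 1σ̂, B = 1σ̂–2σ̂, A = 2σ̂–3σ̂, * = beyond 3σ̂; sign = side of CL): 1:+C, 2:+B, 3:+C, 4:-B, 5:-C, 6:-C, 7:+B, 8:+C, 9:+A, 10:+A, 11:-C, 12:+B, 13:+C, 14:-C, 15:-C, 16:-C
Rule 2 (two of three consecutive points beyond the same 2σ limit) is satisfied at point 10.

rule 2 at point 10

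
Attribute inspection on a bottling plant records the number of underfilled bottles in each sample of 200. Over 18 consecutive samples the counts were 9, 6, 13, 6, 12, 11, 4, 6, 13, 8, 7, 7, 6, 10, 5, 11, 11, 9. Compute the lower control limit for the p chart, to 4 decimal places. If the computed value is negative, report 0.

0.0000

p̄ = Σdᵢ / (k·n) = 154 / (18 × 200) = 0.04278
LCL = p̄ − 3·√(p̄(1−p̄)/n) = 0.04278 − 3 × 0.01431 = -0.00015 → 0 (negative, so LCL = 0)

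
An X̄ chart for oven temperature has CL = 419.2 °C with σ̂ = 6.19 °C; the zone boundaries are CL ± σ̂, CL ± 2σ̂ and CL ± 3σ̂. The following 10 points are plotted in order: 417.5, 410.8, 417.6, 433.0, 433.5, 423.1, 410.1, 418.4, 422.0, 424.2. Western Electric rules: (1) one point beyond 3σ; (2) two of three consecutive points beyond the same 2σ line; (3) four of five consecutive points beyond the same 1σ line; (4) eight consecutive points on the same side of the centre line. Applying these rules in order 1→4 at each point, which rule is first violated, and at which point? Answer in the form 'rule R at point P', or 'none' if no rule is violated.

Zone of each point (C = within 1σ̂, B = 1σ̂–2σ̂, A = 2σ̂–3σ̂, * = beyond 3σ̂; sign = side of CL): 1:-C, 2:-B, 3:-C, 4:+A, 5:+A, 6:+C, 7:-B, 8:-C, 9:+C, 10:+C
Rule 2 (two of three consecutive points beyond the same 2σ limit) is satisfied at point 5.

rule 2 at point 5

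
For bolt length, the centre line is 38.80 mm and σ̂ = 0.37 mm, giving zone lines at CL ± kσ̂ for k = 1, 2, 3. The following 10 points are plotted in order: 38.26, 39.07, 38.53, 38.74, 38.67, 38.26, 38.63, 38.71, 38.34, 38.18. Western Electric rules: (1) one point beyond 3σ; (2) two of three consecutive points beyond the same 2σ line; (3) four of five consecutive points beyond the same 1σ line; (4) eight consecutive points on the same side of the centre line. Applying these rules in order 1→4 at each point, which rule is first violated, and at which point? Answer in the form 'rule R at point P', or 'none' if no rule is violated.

rule 4 at point 10

Zone of each point (C = within 1σ̂, B = 1σ̂–2σ̂, A = 2σ̂–3σ̂, * = beyond 3σ̂; sign = side of CL): 1:-B, 2:+C, 3:-C, 4:-C, 5:-C, 6:-B, 7:-C, 8:-C, 9:-B, 10:-B
Rule 4 (eight consecutive points on the same side of the centre line) is satisfied at point 10.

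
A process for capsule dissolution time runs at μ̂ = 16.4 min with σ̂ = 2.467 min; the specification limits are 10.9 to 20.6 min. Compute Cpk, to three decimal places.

Cpu = (USL − μ̂) / (3σ̂) = (20.6 − 16.4) / (3 × 2.467) = 0.5675; Cpl = (μ̂ − LSL) / (3σ̂) = (16.4 − 10.9) / (3 × 2.467) = 0.7431; Cpk = min(Cpu, Cpl) = 0.5675

0.567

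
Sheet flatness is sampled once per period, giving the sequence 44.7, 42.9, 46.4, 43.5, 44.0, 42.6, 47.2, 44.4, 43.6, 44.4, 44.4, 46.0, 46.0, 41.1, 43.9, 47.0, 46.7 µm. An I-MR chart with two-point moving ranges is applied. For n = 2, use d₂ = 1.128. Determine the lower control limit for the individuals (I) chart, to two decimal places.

X̄ = (44.7 + 42.9 + 46.4 + 43.5 + 44.0 + 42.6 + 47.2 + 44.4 + 43.6 + 44.4 + 44.4 + 46.0 + 46.0 + 41.1 + 43.9 + 47.0 + 46.7) / 17 = 44.6353
Moving ranges: 1.8, 3.5, 2.9, 0.5, 1.4, 4.6, 2.8, 0.8, 0.8, 0.0, 1.6, 0.0, 4.9, 2.8, 3.1, 0.3; M̄R̄ = 31.8000 / 16 = 1.9875
LCL = X̄ − 3·M̄R̄/d₂ = 44.6353 − 3 × 1.9875 / 1.128 = 39.3494

39.35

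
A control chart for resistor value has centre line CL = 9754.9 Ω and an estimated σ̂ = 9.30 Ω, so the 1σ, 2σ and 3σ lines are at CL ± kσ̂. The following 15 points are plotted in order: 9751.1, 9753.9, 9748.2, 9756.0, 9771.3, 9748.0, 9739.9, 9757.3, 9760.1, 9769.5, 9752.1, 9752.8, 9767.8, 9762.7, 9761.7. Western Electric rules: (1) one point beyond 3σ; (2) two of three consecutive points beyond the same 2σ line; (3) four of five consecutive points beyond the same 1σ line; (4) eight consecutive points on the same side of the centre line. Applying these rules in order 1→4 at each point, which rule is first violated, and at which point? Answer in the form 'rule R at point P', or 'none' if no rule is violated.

Zone of each point (C = within 1σ̂, B = 1σ̂–2σ̂, A = 2σ̂–3σ̂, * = beyond 3σ̂; sign = side of CL): 1:-C, 2:-C, 3:-C, 4:+C, 5:+B, 6:-C, 7:-B, 8:+C, 9:+C, 10:+B, 11:-C, 12:-C, 13:+B, 14:+C, 15:+C
No rule fires across all 15 points.

none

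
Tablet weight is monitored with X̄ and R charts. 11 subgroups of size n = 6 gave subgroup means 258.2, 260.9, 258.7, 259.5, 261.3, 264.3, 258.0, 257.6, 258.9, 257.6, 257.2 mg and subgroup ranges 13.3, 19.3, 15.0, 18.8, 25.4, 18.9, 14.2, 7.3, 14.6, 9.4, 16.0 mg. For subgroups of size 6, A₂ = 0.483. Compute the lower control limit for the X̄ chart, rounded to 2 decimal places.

251.73

X̄̄ = (258.2 + 260.9 + 258.7 + 259.5 + 261.3 + 264.3 + 258.0 + 257.6 + 258.9 + 257.6 + 257.2) / 11 = 2852.2000 / 11 = 259.2909
R̄ = (13.3 + 19.3 + 15.0 + 18.8 + 25.4 + 18.9 + 14.2 + 7.3 + 14.6 + 9.4 + 16.0) / 11 = 172.2000 / 11 = 15.6545
LCL = X̄̄ − A₂·R̄ = 259.2909 − 0.483 × 15.6545 = 251.7298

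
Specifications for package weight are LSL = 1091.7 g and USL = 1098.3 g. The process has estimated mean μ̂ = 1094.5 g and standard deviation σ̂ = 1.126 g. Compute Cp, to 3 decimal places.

Cp = (USL − LSL) / (6σ̂) = (1098.3 − 1091.7) / (6 × 1.126) = 6.6000 / 6.7560 = 0.9769

0.977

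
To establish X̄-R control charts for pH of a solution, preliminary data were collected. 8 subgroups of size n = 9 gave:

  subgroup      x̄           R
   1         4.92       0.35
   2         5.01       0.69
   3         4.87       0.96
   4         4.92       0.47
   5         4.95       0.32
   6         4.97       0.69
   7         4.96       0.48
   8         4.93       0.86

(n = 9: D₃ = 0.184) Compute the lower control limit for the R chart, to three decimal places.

0.111

R̄ = (0.35 + 0.69 + 0.96 + 0.47 + 0.32 + 0.69 + 0.48 + 0.86) / 8 = 4.8200 / 8 = 0.6025
LCL_R = D₃·R̄ = 0.184 × 0.6025 = 0.1109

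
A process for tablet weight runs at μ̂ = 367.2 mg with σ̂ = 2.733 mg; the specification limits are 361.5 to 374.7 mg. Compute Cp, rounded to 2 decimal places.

0.80

Cp = (USL − LSL) / (6σ̂) = (374.7 − 361.5) / (6 × 2.733) = 13.2000 / 16.3980 = 0.8050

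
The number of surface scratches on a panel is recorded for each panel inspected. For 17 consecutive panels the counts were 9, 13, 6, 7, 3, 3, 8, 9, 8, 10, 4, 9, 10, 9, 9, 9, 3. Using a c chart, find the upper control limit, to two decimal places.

c̄ = (9 + 13 + 6 + 7 + 3 + 3 + 8 + 9 + 8 + 10 + 4 + 9 + 10 + 9 + 9 + 9 + 3) / 17 = 129 / 17 = 7.5882
UCL = c̄ + 3√c̄ = 7.5882 + 3 × √7.5882 = 7.5882 + 3 × 2.7547 = 15.8523

15.85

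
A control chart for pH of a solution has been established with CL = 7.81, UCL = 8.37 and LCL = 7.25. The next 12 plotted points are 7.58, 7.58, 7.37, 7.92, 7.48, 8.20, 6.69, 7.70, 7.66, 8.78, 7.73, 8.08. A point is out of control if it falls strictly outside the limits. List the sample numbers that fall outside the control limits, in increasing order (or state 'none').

Compare each point to [7.25, 8.37]: sample 7 = 6.69 < LCL; sample 10 = 8.78 > UCL.

7, 10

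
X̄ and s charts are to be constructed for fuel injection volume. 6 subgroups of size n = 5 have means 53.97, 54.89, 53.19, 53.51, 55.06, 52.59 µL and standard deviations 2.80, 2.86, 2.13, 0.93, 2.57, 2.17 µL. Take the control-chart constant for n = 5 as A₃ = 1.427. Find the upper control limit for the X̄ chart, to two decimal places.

57.07

X̄̄ = (53.97 + 54.89 + 53.19 + 53.51 + 55.06 + 52.59) / 6 = 53.8683
s̄ = (2.80 + 2.86 + 2.13 + 0.93 + 2.57 + 2.17) / 6 = 2.2433
UCL = X̄̄ + A₃·s̄ = 53.8683 + 1.427 × 2.2433 = 57.0696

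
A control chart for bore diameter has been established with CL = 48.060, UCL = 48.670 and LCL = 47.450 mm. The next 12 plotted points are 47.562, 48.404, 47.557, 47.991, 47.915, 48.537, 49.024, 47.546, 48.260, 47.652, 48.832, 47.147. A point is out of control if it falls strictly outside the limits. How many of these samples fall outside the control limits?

Compare each point to [47.450, 48.670]: sample 7 = 49.024 > UCL; sample 11 = 48.832 > UCL; sample 12 = 47.147 < LCL.

3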